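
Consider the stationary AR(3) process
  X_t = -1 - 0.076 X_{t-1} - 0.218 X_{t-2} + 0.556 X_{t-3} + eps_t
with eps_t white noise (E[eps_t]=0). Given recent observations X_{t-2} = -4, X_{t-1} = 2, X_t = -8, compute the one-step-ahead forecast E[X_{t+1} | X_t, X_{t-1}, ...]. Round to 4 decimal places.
E[X_{t+1} \mid \mathcal F_t] = -3.0520

For an AR(p) model X_t = c + sum_i phi_i X_{t-i} + eps_t, the
one-step-ahead conditional mean is
  E[X_{t+1} | X_t, ...] = c + sum_i phi_i X_{t+1-i}.
Substitute known values:
  E[X_{t+1} | ...] = -1 + (-0.076) * (-8) + (-0.218) * (2) + (0.556) * (-4)
                   = -3.0520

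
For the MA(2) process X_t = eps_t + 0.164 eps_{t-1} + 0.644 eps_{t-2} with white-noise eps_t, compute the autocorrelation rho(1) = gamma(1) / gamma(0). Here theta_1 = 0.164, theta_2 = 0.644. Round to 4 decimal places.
\rho(1) = 0.1870

For an MA(q) process with theta_0 = 1, the autocovariance is
  gamma(k) = sigma^2 * sum_{i=0..q-k} theta_i * theta_{i+k},
and rho(k) = gamma(k) / gamma(0). Sigma^2 cancels.
  numerator   = (1)*(0.164) + (0.164)*(0.644) = 0.269616.
  denominator = (1)^2 + (0.164)^2 + (0.644)^2 = 1.441632.
  rho(1) = 0.269616 / 1.441632 = 0.1870.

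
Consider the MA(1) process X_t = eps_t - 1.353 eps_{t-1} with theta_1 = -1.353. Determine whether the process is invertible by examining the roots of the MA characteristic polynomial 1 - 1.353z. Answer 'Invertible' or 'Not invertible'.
\text{Not invertible}

The MA(q) characteristic polynomial is P(z) = 1 - 1.353z.
Invertibility requires all roots to lie outside the unit circle, i.e. |z| > 1 for every root.
This is linear in z: 1 + (-1.353) z = 0  =>  z = -1/(-1.353) = 0.739098,  |z| = 0.739098.
Moduli of all roots: 0.7391.
All moduli strictly greater than 1? No.
Verdict: Not invertible.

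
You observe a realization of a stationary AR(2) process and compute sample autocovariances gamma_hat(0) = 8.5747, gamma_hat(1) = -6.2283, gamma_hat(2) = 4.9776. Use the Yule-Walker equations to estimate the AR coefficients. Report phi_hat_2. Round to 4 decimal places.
\hat\phi_{2} = 0.1120

The Yule-Walker equations for an AR(p) process read, in matrix form,
  Gamma_p phi = r_p,   with   (Gamma_p)_{ij} = gamma(|i - j|),
                       (r_p)_i = gamma(i),   i,j = 1..p.
Substitute the sample gammas (Toeplitz matrix and right-hand side of size 2):
  Gamma_p = [[8.5747, -6.2283], [-6.2283, 8.5747]]
  r_p     = [-6.2283, 4.9776]
Written out:
  8.5747 phi_1 - 6.2283 phi_2 = -6.2283
  -6.2283 phi_1 + 8.5747 phi_2 = 4.9776
Solve by Cramer's rule:
  det = gamma(0)^2 - gamma(1)^2 = (8.5747)^2 - (-6.2283)^2 = 73.52548009 - 38.79172089 = 34.7337592
  phi_hat_1 = [gamma(1) gamma(0) - gamma(1) gamma(2)] / det = [(-6.2283)(8.5747) - (-6.2283)(4.9776)] / 34.7337592 = -22.40381793 / 34.7337592 = -0.645
  phi_hat_2 = [gamma(0) gamma(2) - gamma(1)^2] / det = [(8.5747)(4.9776) - (-6.2283)^2] / 34.7337592 = 3.88970583 / 34.7337592 = 0.112
So phi_hat = [-0.6450, 0.1120].
Therefore phi_hat_2 = 0.1120.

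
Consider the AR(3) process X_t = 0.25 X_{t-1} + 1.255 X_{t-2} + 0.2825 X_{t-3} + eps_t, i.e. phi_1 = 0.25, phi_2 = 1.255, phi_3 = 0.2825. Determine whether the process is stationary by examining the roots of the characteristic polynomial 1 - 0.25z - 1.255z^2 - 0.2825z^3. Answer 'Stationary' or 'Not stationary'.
\text{Not stationary}

The AR(p) characteristic polynomial is P(z) = 1 - 0.25z - 1.255z^2 - 0.2825z^3.
Stationarity requires all roots to lie outside the unit circle, i.e. |z| > 1 for every root.
Degree 3: look for a simple real root z0 first, then factor out (1 - z/z0) and solve the remaining quadratic.
Testing z0 = -4: P(-4) = 1 + (-0.25)(-4) + (-1.255)(-4)^2 + (-0.2825)(-4)^3
  = 1 + (1) + (-20.08) + (18.08) = 0.  So z_0 = -4 is a root, |z_0| = 4.
Divide out the factor (1 + 0.25 z) = (1 - z/z0) (since 1/z0 = -0.25):
  P(z) = (1 + 0.25 z)(1 + (-0.5) z + (-1.13) z^2)
  [check: z-coef -0.5 - (-0.25) = -0.25; z^2-coef -1.13 - (-0.25)(-0.5) = -1.255; z^3-coef -(-0.25)(-1.13) = -0.2825.]
Remaining roots from the quadratic factor 1 + (-0.5) z + (-1.13) z^2:
  Set 1 + (-0.5) z + (-1.13) z^2 = 0, i.e. a z^2 + b z + c = 0 with a = -1.13, b = -0.5, c = 1.
  Discriminant D = b^2 - 4ac = (-0.5)^2 - 4*(-1.13)*1 = 0.25 - (-4.52) = 4.77.
  D >= 0, so the roots are real: z = (-b +/- sqrt(D)) / (2a) = (0.5 +/- 2.184033) / (-2.26).
    z_1 = (0.5 + 2.184033) / (-2.26) = -1.1876,   |z_1| = 1.1876.
    z_2 = (0.5 - 2.184033) / (-2.26) = 0.7451,   |z_2| = 0.7451.
Moduli of all roots: 4.0000, 1.1876, 0.7451.
All moduli strictly greater than 1? No.
Verdict: Not stationary.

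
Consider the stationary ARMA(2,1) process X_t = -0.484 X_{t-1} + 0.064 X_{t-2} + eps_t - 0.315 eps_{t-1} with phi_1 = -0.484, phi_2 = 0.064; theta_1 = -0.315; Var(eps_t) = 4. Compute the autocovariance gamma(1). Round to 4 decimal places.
\gamma(1) = -5.3859

Multiply the model equation by X_{t-k} and take expectations. With theta_0 = psi_0 = 1 and psi_j the MA(infinity) weights, this gives
  gamma(k) - sum_i phi_i gamma(k-i) = c_k,
  c_k = sigma^2 * sum_{j=k..q} theta_j psi_{j-k}   (c_k = 0 for k > q),
using gamma(-m) = gamma(m).
psi-weights needed (psi_j = theta_j + sum_i phi_i psi_{j-i}):
  psi_1 = theta_1 + phi_1 = -0.315 + (-0.484) = -0.799
Right-hand sides:
  c_0 = sigma^2 (1 + theta_1 psi_1) = 4 * (1 + (-0.315)(-0.799)) = 4 * 1.251685 = 5.00674
  c_1 = sigma^2 theta_1 = 4 * (-0.315) = -1.26
  c_2 = 0
Equations for k = 0, 1, 2 (AR order 2, c_2 = 0):
  (E0) gamma(0) = phi_1 gamma(1) + phi_2 gamma(2) + c_0
  (E1) gamma(1) = phi_1 gamma(0) + phi_2 gamma(1) + c_1
  (E2) gamma(2) = phi_1 gamma(1) + phi_2 gamma(0)
From (E1): gamma(1) = A gamma(0) + B with
  A = phi_1 / (1 - phi_2) = -0.484 / 0.936 = -0.517094,   B = c_1 / (1 - phi_2) = -1.26 / 0.936 = -1.346154.
Insert (E2) into (E0): gamma(0) (1 - phi_2^2) = phi_1 (1 + phi_2) gamma(1) + c_0.
  phi_1 (1 + phi_2) = (-0.484)(1.064) = -0.514976,   1 - phi_2^2 = 0.995904.
Replace gamma(1) by A gamma(0) + B and collect gamma(0):
  gamma(0) [0.995904 - (-0.514976)(-0.517094)] = (-0.514976)(-1.346154) + 5.00674
  gamma(0) * 0.729613 = 5.699977
  gamma(0) = 5.699977 / 0.729613 = 7.812329.
  gamma(1) = A gamma(0) + B = (-0.517094)(7.812329) + (-1.346154) = -5.385863.
Therefore gamma(1) = -5.3859 (to 4 decimal places).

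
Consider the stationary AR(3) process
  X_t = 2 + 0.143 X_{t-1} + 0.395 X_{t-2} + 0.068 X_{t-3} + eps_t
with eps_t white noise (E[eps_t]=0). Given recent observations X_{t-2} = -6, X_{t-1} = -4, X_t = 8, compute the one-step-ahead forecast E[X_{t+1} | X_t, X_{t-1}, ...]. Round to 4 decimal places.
E[X_{t+1} \mid \mathcal F_t] = 1.1560

For an AR(p) model X_t = c + sum_i phi_i X_{t-i} + eps_t, the
one-step-ahead conditional mean is
  E[X_{t+1} | X_t, ...] = c + sum_i phi_i X_{t+1-i}.
Substitute known values:
  E[X_{t+1} | ...] = 2 + (0.143) * (8) + (0.395) * (-4) + (0.068) * (-6)
                   = 1.1560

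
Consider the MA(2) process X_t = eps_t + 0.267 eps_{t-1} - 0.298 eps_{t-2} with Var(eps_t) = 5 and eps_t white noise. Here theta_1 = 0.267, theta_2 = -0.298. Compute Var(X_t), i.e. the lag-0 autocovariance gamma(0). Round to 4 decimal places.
\gamma(0) = 5.8005

For an MA(q) process X_t = eps_t + sum_i theta_i eps_{t-i} with
Var(eps_t) = sigma^2, the variance is
  gamma(0) = sigma^2 * (1 + sum_i theta_i^2).
  sum_i theta_i^2 = (0.267)^2 + (-0.298)^2 = 0.071289 + 0.088804 = 0.160093.
  gamma(0) = 5 * (1 + 0.160093) = 5 * 1.160093 = 5.800465, which rounds to 5.8005.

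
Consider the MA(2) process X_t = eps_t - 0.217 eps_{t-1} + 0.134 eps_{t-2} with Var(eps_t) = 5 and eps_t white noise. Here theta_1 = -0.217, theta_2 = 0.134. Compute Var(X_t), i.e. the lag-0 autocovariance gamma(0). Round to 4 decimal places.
\gamma(0) = 5.3252

For an MA(q) process X_t = eps_t + sum_i theta_i eps_{t-i} with
Var(eps_t) = sigma^2, the variance is
  gamma(0) = sigma^2 * (1 + sum_i theta_i^2).
  sum_i theta_i^2 = (-0.217)^2 + (0.134)^2 = 0.047089 + 0.017956 = 0.065045.
  gamma(0) = 5 * (1 + 0.065045) = 5 * 1.065045 = 5.325225, which rounds to 5.3252.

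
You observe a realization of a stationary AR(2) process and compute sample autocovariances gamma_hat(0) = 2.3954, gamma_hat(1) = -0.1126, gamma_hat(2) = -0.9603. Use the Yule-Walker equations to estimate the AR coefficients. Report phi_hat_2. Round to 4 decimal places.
\hat\phi_{2} = -0.4040

The Yule-Walker equations for an AR(p) process read, in matrix form,
  Gamma_p phi = r_p,   with   (Gamma_p)_{ij} = gamma(|i - j|),
                       (r_p)_i = gamma(i),   i,j = 1..p.
Substitute the sample gammas (Toeplitz matrix and right-hand side of size 2):
  Gamma_p = [[2.3954, -0.1126], [-0.1126, 2.3954]]
  r_p     = [-0.1126, -0.9603]
Written out:
  2.3954 phi_1 - 0.1126 phi_2 = -0.1126
  -0.1126 phi_1 + 2.3954 phi_2 = -0.9603
Solve by Cramer's rule:
  det = gamma(0)^2 - gamma(1)^2 = (2.3954)^2 - (-0.1126)^2 = 5.73794116 - 0.01267876 = 5.7252624
  phi_hat_1 = [gamma(1) gamma(0) - gamma(1) gamma(2)] / det = [(-0.1126)(2.3954) - (-0.1126)(-0.9603)] / 5.7252624 = -0.37785182 / 5.7252624 = -0.066
  phi_hat_2 = [gamma(0) gamma(2) - gamma(1)^2] / det = [(2.3954)(-0.9603) - (-0.1126)^2] / 5.7252624 = -2.31298138 / 5.7252624 = -0.404
So phi_hat = [-0.0660, -0.4040].
Therefore phi_hat_2 = -0.4040.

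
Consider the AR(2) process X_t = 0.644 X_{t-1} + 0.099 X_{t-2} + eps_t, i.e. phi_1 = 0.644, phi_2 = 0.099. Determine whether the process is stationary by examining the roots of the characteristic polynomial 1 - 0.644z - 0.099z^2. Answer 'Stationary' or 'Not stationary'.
\text{Stationary}

The AR(p) characteristic polynomial is P(z) = 1 - 0.644z - 0.099z^2.
Stationarity requires all roots to lie outside the unit circle, i.e. |z| > 1 for every root.
Set 1 + (-0.644) z + (-0.099) z^2 = 0, i.e. a z^2 + b z + c = 0 with a = -0.099, b = -0.644, c = 1.
Discriminant D = b^2 - 4ac = (-0.644)^2 - 4*(-0.099)*1 = 0.414736 - (-0.396) = 0.810736.
D >= 0, so the roots are real: z = (-b +/- sqrt(D)) / (2a) = (0.644 +/- 0.900409) / (-0.198).
  z_1 = (0.644 + 0.900409) / (-0.198) = -7.8,   |z_1| = 7.8.
  z_2 = (0.644 - 0.900409) / (-0.198) = 1.295,   |z_2| = 1.295.
Moduli of all roots: 7.8000, 1.2950.
All moduli strictly greater than 1? Yes.
Verdict: Stationary.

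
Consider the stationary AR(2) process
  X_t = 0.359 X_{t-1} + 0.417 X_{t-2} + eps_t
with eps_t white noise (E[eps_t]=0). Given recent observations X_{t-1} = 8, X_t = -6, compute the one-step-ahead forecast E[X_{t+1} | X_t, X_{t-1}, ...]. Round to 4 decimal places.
E[X_{t+1} \mid \mathcal F_t] = 1.1820

For an AR(p) model X_t = c + sum_i phi_i X_{t-i} + eps_t, the
one-step-ahead conditional mean is
  E[X_{t+1} | X_t, ...] = c + sum_i phi_i X_{t+1-i}.
Substitute known values:
  E[X_{t+1} | ...] = (0.359) * (-6) + (0.417) * (8)
                   = 1.1820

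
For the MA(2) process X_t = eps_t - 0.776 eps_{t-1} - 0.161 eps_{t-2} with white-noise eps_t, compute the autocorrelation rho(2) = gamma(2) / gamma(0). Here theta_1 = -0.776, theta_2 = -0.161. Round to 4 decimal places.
\rho(2) = -0.0989

For an MA(q) process with theta_0 = 1, the autocovariance is
  gamma(k) = sigma^2 * sum_{i=0..q-k} theta_i * theta_{i+k},
and rho(k) = gamma(k) / gamma(0). Sigma^2 cancels.
  numerator   = (1)*(-0.161) = -0.161.
  denominator = (1)^2 + (-0.776)^2 + (-0.161)^2 = 1.628097.
  rho(2) = -0.161 / 1.628097 = -0.0989.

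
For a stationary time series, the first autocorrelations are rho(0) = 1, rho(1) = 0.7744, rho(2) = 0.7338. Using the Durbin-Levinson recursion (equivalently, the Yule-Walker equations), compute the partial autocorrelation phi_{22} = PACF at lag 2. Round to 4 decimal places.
\phi_{22} = 0.3350

The PACF at lag k is phi_{kk}, the last component of the solution
to the Yule-Walker system G_k phi = r_k where
  (G_k)_{ij} = rho(|i - j|), (r_k)_i = rho(i), i,j = 1..k.
Equivalently, Durbin-Levinson gives phi_{kk} iteratively:
  phi_{11} = rho(1)
  phi_{kk} = [rho(k) - sum_{j=1..k-1} phi_{k-1,j} rho(k-j)]
            / [1 - sum_{j=1..k-1} phi_{k-1,j} rho(j)],
  phi_{k,j} = phi_{k-1,j} - phi_{kk} phi_{k-1,k-j},  j = 1..k-1.
Step k = 1:
  phi_11 = rho(1) = 0.7744.
Step k = 2:
  phi_22 = [rho(2) - phi_11 rho(1)] / [1 - phi_11 rho(1)] = [0.7338 - (0.7744)(0.7744)] / [1 - (0.7744)(0.7744)]
         = 0.13410464 / 0.40030464 = 0.335.
Therefore phi_{22} = 0.3350.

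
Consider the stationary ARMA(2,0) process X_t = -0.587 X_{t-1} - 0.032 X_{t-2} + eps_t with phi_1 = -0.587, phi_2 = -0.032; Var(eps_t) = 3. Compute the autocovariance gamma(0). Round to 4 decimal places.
\gamma(0) = 4.4393

Multiply the model equation by X_{t-k} and take expectations. With theta_0 = psi_0 = 1 and psi_j the MA(infinity) weights, this gives
  gamma(k) - sum_i phi_i gamma(k-i) = c_k,
  c_k = sigma^2 * sum_{j=k..q} theta_j psi_{j-k}   (c_k = 0 for k > q),
using gamma(-m) = gamma(m).
Pure AR (q = 0): c_0 = sigma^2 = 3, c_k = 0 for k >= 1.
Equations for k = 0, 1, 2 (AR order 2, c_2 = 0):
  (E0) gamma(0) = phi_1 gamma(1) + phi_2 gamma(2) + c_0
  (E1) gamma(1) = phi_1 gamma(0) + phi_2 gamma(1) + c_1
  (E2) gamma(2) = phi_1 gamma(1) + phi_2 gamma(0)
From (E1): gamma(1) = A gamma(0) + B with
  A = phi_1 / (1 - phi_2) = -0.587 / 1.032 = -0.568798,   B = c_1 / (1 - phi_2) = 0 / 1.032 = 0.
Insert (E2) into (E0): gamma(0) (1 - phi_2^2) = phi_1 (1 + phi_2) gamma(1) + c_0.
  phi_1 (1 + phi_2) = (-0.587)(0.968) = -0.568216,   1 - phi_2^2 = 0.998976.
Replace gamma(1) by A gamma(0) + B and collect gamma(0):
  gamma(0) [0.998976 - (-0.568216)(-0.568798)] = c_0 = 3
  gamma(0) * 0.675776 = 3
  gamma(0) = 3 / 0.675776 = 4.439343.
Therefore gamma(0) = 4.4393 (to 4 decimal places).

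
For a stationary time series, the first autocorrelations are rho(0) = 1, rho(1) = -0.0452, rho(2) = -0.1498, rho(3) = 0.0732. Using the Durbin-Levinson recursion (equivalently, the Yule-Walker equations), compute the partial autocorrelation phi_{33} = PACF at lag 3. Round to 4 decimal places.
\phi_{33} = 0.0600

The PACF at lag k is phi_{kk}, the last component of the solution
to the Yule-Walker system G_k phi = r_k where
  (G_k)_{ij} = rho(|i - j|), (r_k)_i = rho(i), i,j = 1..k.
Equivalently, Durbin-Levinson gives phi_{kk} iteratively:
  phi_{11} = rho(1)
  phi_{kk} = [rho(k) - sum_{j=1..k-1} phi_{k-1,j} rho(k-j)]
            / [1 - sum_{j=1..k-1} phi_{k-1,j} rho(j)],
  phi_{k,j} = phi_{k-1,j} - phi_{kk} phi_{k-1,k-j},  j = 1..k-1.
Step k = 1:
  phi_11 = rho(1) = -0.0452.
Step k = 2:
  phi_22 = [rho(2) - phi_11 rho(1)] / [1 - phi_11 rho(1)] = [-0.1498 - (-0.0452)(-0.0452)] / [1 - (-0.0452)(-0.0452)]
         = -0.15184304 / 0.99795696 = -0.152154.
  Update: phi_21 = phi_11 - phi_22 phi_11 = -0.0452 - (-0.152154)(-0.0452) = -0.052077.
Step k = 3:
  phi_33 = [rho(3) - phi_21 rho(2) - phi_22 rho(1)] / [1 - phi_21 rho(1) - phi_22 rho(2)]
    numerator   = 0.0732 - (-0.052077)(-0.1498) - (-0.152154)(-0.0452) = 0.05852146
    denominator = 1 - (-0.052077)(-0.0452) - (-0.152154)(-0.1498) = 0.97485345
  phi_33 = 0.05852146 / 0.97485345 = 0.06.
Therefore phi_{33} = 0.0600.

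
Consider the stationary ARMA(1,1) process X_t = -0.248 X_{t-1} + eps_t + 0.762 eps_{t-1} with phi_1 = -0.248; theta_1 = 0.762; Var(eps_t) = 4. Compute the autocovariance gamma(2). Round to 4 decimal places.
\gamma(2) = -0.4406

Multiply the model equation by X_{t-k} and take expectations. With theta_0 = psi_0 = 1 and psi_j the MA(infinity) weights, this gives
  gamma(k) - sum_i phi_i gamma(k-i) = c_k,
  c_k = sigma^2 * sum_{j=k..q} theta_j psi_{j-k}   (c_k = 0 for k > q),
using gamma(-m) = gamma(m).
psi-weights needed (psi_j = theta_j + sum_i phi_i psi_{j-i}):
  psi_1 = theta_1 + phi_1 = 0.762 + (-0.248) = 0.514
Right-hand sides:
  c_0 = sigma^2 (1 + theta_1 psi_1) = 4 * (1 + (0.762)(0.514)) = 4 * 1.391668 = 5.566672
  c_1 = sigma^2 theta_1 = 4 * (0.762) = 3.048
  c_2 = 0
Equations for k = 0 and k = 1 (AR order 1):
  gamma(0) = phi_1 gamma(1) + c_0
  gamma(1) = phi_1 gamma(0) + c_1
Substituting the second into the first: gamma(0) (1 - phi_1^2) = c_0 + phi_1 c_1, so
  gamma(0) = (c_0 + phi_1 c_1) / (1 - phi_1^2) = (5.566672 + (-0.248)(3.048)) / (1 - (-0.248)^2) = 4.810768 / 0.938496 = 5.12604.
  gamma(1) = phi_1 gamma(0) + c_1 = (-0.248)(5.12604) + (3.048) = 1.776742.
For k = 2 (> q): gamma(2) = phi_1 gamma(1) = (-0.248)(1.776742) = -0.440632.
Therefore gamma(2) = -0.4406 (to 4 decimal places).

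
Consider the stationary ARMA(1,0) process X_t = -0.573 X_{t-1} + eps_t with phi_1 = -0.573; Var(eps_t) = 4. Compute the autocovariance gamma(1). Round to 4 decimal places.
\gamma(1) = -3.4124

Multiply the model equation by X_{t-k} and take expectations. With theta_0 = psi_0 = 1 and psi_j the MA(infinity) weights, this gives
  gamma(k) - sum_i phi_i gamma(k-i) = c_k,
  c_k = sigma^2 * sum_{j=k..q} theta_j psi_{j-k}   (c_k = 0 for k > q),
using gamma(-m) = gamma(m).
Pure AR (q = 0): c_0 = sigma^2 = 4, c_k = 0 for k >= 1.
Equations for k = 0 and k = 1 (AR order 1):
  gamma(0) = phi_1 gamma(1) + c_0
  gamma(1) = phi_1 gamma(0) + c_1
Substituting the second into the first: gamma(0) (1 - phi_1^2) = c_0 + phi_1 c_1, so
  gamma(0) = c_0 / (1 - phi_1^2) = 4 / (1 - (-0.573)^2) = 4 / 0.671671 = 5.955297.
  gamma(1) = phi_1 gamma(0) = (-0.573)(5.955297) = -3.412385.
Therefore gamma(1) = -3.4124 (to 4 decimal places).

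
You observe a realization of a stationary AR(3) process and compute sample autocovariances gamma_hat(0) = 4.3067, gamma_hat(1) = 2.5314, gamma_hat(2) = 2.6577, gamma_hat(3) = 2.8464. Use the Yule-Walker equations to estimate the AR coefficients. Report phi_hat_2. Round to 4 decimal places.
\hat\phi_{2} = 0.2850

The Yule-Walker equations for an AR(p) process read, in matrix form,
  Gamma_p phi = r_p,   with   (Gamma_p)_{ij} = gamma(|i - j|),
                       (r_p)_i = gamma(i),   i,j = 1..p.
Substitute the sample gammas (Toeplitz matrix and right-hand side of size 3):
  Gamma_p = [[4.3067, 2.5314, 2.6577], [2.5314, 4.3067, 2.5314], [2.6577, 2.5314, 4.3067]]
  r_p     = [2.5314, 2.6577, 2.8464]
Written out (R1..R3):
  (R1) 4.3067 phi_1 + 2.5314 phi_2 + 2.6577 phi_3 = 2.5314
  (R2) 2.5314 phi_1 + 4.3067 phi_2 + 2.5314 phi_3 = 2.6577
  (R3) 2.6577 phi_1 + 2.5314 phi_2 + 4.3067 phi_3 = 2.8464
Gaussian elimination:
  R2 <- R2 - (2.5314/4.3067) R1 = R2 - (0.587782) R1:  2.818789 phi_2 + 0.969252 phi_3 = 1.169789
  R3 <- R3 - (2.6577/4.3067) R1 = R3 - (0.617108) R1:  0.969252 phi_2 + 2.666611 phi_3 = 1.284252
  R3 <- R3 - (0.969252/2.818789) R2 = R3 - (0.343854) R2:  2.33333 phi_3 = 0.882015
Back-substitution:
  phi_hat_3 = 0.882015 / 2.33333 = 0.378007
  phi_hat_2 = (1.169789 - (0.969252)(0.378007)) / 2.818789 = 0.285018
  phi_hat_1 = (2.5314 - (2.5314)(0.285018) - (2.6577)(0.378007)) / 4.3067 = 0.186982
So phi_hat = [0.1870, 0.2850, 0.3780].
Therefore phi_hat_2 = 0.2850.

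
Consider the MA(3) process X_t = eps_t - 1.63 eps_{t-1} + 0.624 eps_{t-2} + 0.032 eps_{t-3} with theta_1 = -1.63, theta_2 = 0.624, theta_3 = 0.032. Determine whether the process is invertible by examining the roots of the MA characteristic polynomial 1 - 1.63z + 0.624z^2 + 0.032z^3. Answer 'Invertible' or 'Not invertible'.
\text{Invertible}

The MA(q) characteristic polynomial is P(z) = 1 - 1.63z + 0.624z^2 + 0.032z^3.
Invertibility requires all roots to lie outside the unit circle, i.e. |z| > 1 for every root.
Degree 3: look for a simple real root z0 first, then factor out (1 - z/z0) and solve the remaining quadratic.
Testing z0 = 1.25: P(1.25) = 1 + (-1.63)(1.25) + (0.624)(1.25)^2 + (0.032)(1.25)^3
  = 1 + (-2.0375) + (0.975) + (0.0625) = 0.  So z_0 = 1.25 is a root, |z_0| = 1.25.
Divide out the factor (1 - 0.8 z) = (1 - z/z0) (since 1/z0 = 0.8):
  P(z) = (1 - 0.8 z)(1 + (-0.83) z + (-0.04) z^2)
  [check: z-coef -0.83 - (0.8) = -1.63; z^2-coef -0.04 - (0.8)(-0.83) = 0.624; z^3-coef -(0.8)(-0.04) = 0.032.]
Remaining roots from the quadratic factor 1 + (-0.83) z + (-0.04) z^2:
  Set 1 + (-0.83) z + (-0.04) z^2 = 0, i.e. a z^2 + b z + c = 0 with a = -0.04, b = -0.83, c = 1.
  Discriminant D = b^2 - 4ac = (-0.83)^2 - 4*(-0.04)*1 = 0.6889 - (-0.16) = 0.8489.
  D >= 0, so the roots are real: z = (-b +/- sqrt(D)) / (2a) = (0.83 +/- 0.921358) / (-0.08).
    z_1 = (0.83 + 0.921358) / (-0.08) = -21.892,   |z_1| = 21.892.
    z_2 = (0.83 - 0.921358) / (-0.08) = 1.142,   |z_2| = 1.142.
Moduli of all roots: 1.2500, 21.8920, 1.1420.
All moduli strictly greater than 1? Yes.
Verdict: Invertible.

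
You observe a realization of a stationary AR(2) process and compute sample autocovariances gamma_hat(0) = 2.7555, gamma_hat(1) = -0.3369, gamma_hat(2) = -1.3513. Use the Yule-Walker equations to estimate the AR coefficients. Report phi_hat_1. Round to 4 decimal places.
\hat\phi_{1} = -0.1850

The Yule-Walker equations for an AR(p) process read, in matrix form,
  Gamma_p phi = r_p,   with   (Gamma_p)_{ij} = gamma(|i - j|),
                       (r_p)_i = gamma(i),   i,j = 1..p.
Substitute the sample gammas (Toeplitz matrix and right-hand side of size 2):
  Gamma_p = [[2.7555, -0.3369], [-0.3369, 2.7555]]
  r_p     = [-0.3369, -1.3513]
Written out:
  2.7555 phi_1 - 0.3369 phi_2 = -0.3369
  -0.3369 phi_1 + 2.7555 phi_2 = -1.3513
Solve by Cramer's rule:
  det = gamma(0)^2 - gamma(1)^2 = (2.7555)^2 - (-0.3369)^2 = 7.59278025 - 0.11350161 = 7.47927864
  phi_hat_1 = [gamma(1) gamma(0) - gamma(1) gamma(2)] / det = [(-0.3369)(2.7555) - (-0.3369)(-1.3513)] / 7.47927864 = -1.38358092 / 7.47927864 = -0.185
  phi_hat_2 = [gamma(0) gamma(2) - gamma(1)^2] / det = [(2.7555)(-1.3513) - (-0.3369)^2] / 7.47927864 = -3.83700876 / 7.47927864 = -0.513
So phi_hat = [-0.1850, -0.5130].
Therefore phi_hat_1 = -0.1850.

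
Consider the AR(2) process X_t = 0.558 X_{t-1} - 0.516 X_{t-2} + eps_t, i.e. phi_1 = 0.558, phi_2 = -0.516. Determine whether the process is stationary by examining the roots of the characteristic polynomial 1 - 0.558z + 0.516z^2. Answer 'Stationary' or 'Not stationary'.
\text{Stationary}

The AR(p) characteristic polynomial is P(z) = 1 - 0.558z + 0.516z^2.
Stationarity requires all roots to lie outside the unit circle, i.e. |z| > 1 for every root.
Set 1 + (-0.558) z + (0.516) z^2 = 0, i.e. a z^2 + b z + c = 0 with a = 0.516, b = -0.558, c = 1.
Discriminant D = b^2 - 4ac = (-0.558)^2 - 4*(0.516)*1 = 0.311364 - (2.064) = -1.752636.
D < 0, so the roots are the complex-conjugate pair z = (-b +/- i sqrt(-D)) / (2a) = 0.5407 +/- 1.2828i.
For a conjugate pair |z|^2 = z * conj(z) = (product of roots) = c/a = 1/(0.516) = 1.937984, so |z| = sqrt(1.937984) = 1.3921 for both roots.
Moduli of all roots: 1.3921, 1.3921.
All moduli strictly greater than 1? Yes.
Verdict: Stationary.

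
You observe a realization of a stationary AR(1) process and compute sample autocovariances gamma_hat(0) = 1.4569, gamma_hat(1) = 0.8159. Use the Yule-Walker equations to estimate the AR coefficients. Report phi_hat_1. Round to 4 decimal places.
\hat\phi_{1} = 0.5600

The Yule-Walker equations for an AR(p) process read, in matrix form,
  Gamma_p phi = r_p,   with   (Gamma_p)_{ij} = gamma(|i - j|),
                       (r_p)_i = gamma(i),   i,j = 1..p.
Substitute the sample gammas (Toeplitz matrix and right-hand side of size 1):
  Gamma_p = [[1.4569]]
  r_p     = [0.8159]
With p = 1 this is the single equation gamma(0) phi_1 = gamma(1):
  phi_hat_1 = gamma(1) / gamma(0) = 0.8159 / 1.4569 = 0.5600.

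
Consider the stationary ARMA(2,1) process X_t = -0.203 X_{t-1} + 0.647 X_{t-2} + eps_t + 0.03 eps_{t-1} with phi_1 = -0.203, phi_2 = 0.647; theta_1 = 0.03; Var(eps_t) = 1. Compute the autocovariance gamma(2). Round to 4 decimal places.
\gamma(2) = 1.8795

Multiply the model equation by X_{t-k} and take expectations. With theta_0 = psi_0 = 1 and psi_j the MA(infinity) weights, this gives
  gamma(k) - sum_i phi_i gamma(k-i) = c_k,
  c_k = sigma^2 * sum_{j=k..q} theta_j psi_{j-k}   (c_k = 0 for k > q),
using gamma(-m) = gamma(m).
psi-weights needed (psi_j = theta_j + sum_i phi_i psi_{j-i}):
  psi_1 = theta_1 + phi_1 = 0.03 + (-0.203) = -0.173
Right-hand sides:
  c_0 = sigma^2 (1 + theta_1 psi_1) = 1 * (1 + (0.03)(-0.173)) = 1 * 0.99481 = 0.99481
  c_1 = sigma^2 theta_1 = 1 * (0.03) = 0.03
  c_2 = 0
Equations for k = 0, 1, 2 (AR order 2, c_2 = 0):
  (E0) gamma(0) = phi_1 gamma(1) + phi_2 gamma(2) + c_0
  (E1) gamma(1) = phi_1 gamma(0) + phi_2 gamma(1) + c_1
  (E2) gamma(2) = phi_1 gamma(1) + phi_2 gamma(0)
From (E1): gamma(1) = A gamma(0) + B with
  A = phi_1 / (1 - phi_2) = -0.203 / 0.353 = -0.575071,   B = c_1 / (1 - phi_2) = 0.03 / 0.353 = 0.084986.
Insert (E2) into (E0): gamma(0) (1 - phi_2^2) = phi_1 (1 + phi_2) gamma(1) + c_0.
  phi_1 (1 + phi_2) = (-0.203)(1.647) = -0.334341,   1 - phi_2^2 = 0.581391.
Replace gamma(1) by A gamma(0) + B and collect gamma(0):
  gamma(0) [0.581391 - (-0.334341)(-0.575071)] = (-0.334341)(0.084986) + 0.99481
  gamma(0) * 0.389121 = 0.966396
  gamma(0) = 0.966396 / 0.389121 = 2.483534.
  gamma(1) = A gamma(0) + B = (-0.575071)(2.483534) + (0.084986) = -1.343222.
  gamma(2) = phi_1 gamma(1) + phi_2 gamma(0) = (-0.203)(-1.343222) + (0.647)(2.483534) = 1.87952.
Therefore gamma(2) = 1.8795 (to 4 decimal places).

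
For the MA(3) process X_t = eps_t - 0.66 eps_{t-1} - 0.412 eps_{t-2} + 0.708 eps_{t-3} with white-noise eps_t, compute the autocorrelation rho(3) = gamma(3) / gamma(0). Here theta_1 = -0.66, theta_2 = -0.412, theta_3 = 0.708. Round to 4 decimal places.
\rho(3) = 0.3361

For an MA(q) process with theta_0 = 1, the autocovariance is
  gamma(k) = sigma^2 * sum_{i=0..q-k} theta_i * theta_{i+k},
and rho(k) = gamma(k) / gamma(0). Sigma^2 cancels.
  numerator   = (1)*(0.708) = 0.708.
  denominator = (1)^2 + (-0.66)^2 + (-0.412)^2 + (0.708)^2 = 2.106608.
  rho(3) = 0.708 / 2.106608 = 0.3361.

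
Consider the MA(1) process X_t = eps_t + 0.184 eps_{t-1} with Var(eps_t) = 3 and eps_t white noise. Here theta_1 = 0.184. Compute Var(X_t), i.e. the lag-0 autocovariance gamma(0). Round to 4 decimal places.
\gamma(0) = 3.1016

For an MA(q) process X_t = eps_t + sum_i theta_i eps_{t-i} with
Var(eps_t) = sigma^2, the variance is
  gamma(0) = sigma^2 * (1 + sum_i theta_i^2).
  sum_i theta_i^2 = (0.184)^2 = 0.033856.
  gamma(0) = 3 * (1 + 0.033856) = 3 * 1.033856 = 3.101568, which rounds to 3.1016.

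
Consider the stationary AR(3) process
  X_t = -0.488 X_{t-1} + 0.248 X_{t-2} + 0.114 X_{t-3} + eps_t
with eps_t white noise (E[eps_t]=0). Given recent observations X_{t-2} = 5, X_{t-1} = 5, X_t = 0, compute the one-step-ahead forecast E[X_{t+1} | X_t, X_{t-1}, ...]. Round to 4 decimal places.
E[X_{t+1} \mid \mathcal F_t] = 1.8100

For an AR(p) model X_t = c + sum_i phi_i X_{t-i} + eps_t, the
one-step-ahead conditional mean is
  E[X_{t+1} | X_t, ...] = c + sum_i phi_i X_{t+1-i}.
Substitute known values:
  E[X_{t+1} | ...] = (-0.488) * (0) + (0.248) * (5) + (0.114) * (5)
                   = 1.8100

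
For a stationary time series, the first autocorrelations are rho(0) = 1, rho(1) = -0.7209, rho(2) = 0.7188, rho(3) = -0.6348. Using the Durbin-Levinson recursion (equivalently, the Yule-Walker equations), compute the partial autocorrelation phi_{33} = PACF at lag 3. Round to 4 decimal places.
\phi_{33} = -0.0819

The PACF at lag k is phi_{kk}, the last component of the solution
to the Yule-Walker system G_k phi = r_k where
  (G_k)_{ij} = rho(|i - j|), (r_k)_i = rho(i), i,j = 1..k.
Equivalently, Durbin-Levinson gives phi_{kk} iteratively:
  phi_{11} = rho(1)
  phi_{kk} = [rho(k) - sum_{j=1..k-1} phi_{k-1,j} rho(k-j)]
            / [1 - sum_{j=1..k-1} phi_{k-1,j} rho(j)],
  phi_{k,j} = phi_{k-1,j} - phi_{kk} phi_{k-1,k-j},  j = 1..k-1.
Step k = 1:
  phi_11 = rho(1) = -0.7209.
Step k = 2:
  phi_22 = [rho(2) - phi_11 rho(1)] / [1 - phi_11 rho(1)] = [0.7188 - (-0.7209)(-0.7209)] / [1 - (-0.7209)(-0.7209)]
         = 0.19910319 / 0.48030319 = 0.414536.
  Update: phi_21 = phi_11 - phi_22 phi_11 = -0.7209 - (0.414536)(-0.7209) = -0.422061.
Step k = 3:
  phi_33 = [rho(3) - phi_21 rho(2) - phi_22 rho(1)] / [1 - phi_21 rho(1) - phi_22 rho(2)]
    numerator   = -0.6348 - (-0.422061)(0.7188) - (0.414536)(-0.7209) = -0.03258346
    denominator = 1 - (-0.422061)(-0.7209) - (0.414536)(0.7188) = 0.39776766
  phi_33 = -0.03258346 / 0.39776766 = -0.0819.
Therefore phi_{33} = -0.0819.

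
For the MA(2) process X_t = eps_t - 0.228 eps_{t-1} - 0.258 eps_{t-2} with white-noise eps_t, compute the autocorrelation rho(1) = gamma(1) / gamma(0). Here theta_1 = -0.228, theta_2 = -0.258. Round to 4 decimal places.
\rho(1) = -0.1512

For an MA(q) process with theta_0 = 1, the autocovariance is
  gamma(k) = sigma^2 * sum_{i=0..q-k} theta_i * theta_{i+k},
and rho(k) = gamma(k) / gamma(0). Sigma^2 cancels.
  numerator   = (1)*(-0.228) + (-0.228)*(-0.258) = -0.169176.
  denominator = (1)^2 + (-0.228)^2 + (-0.258)^2 = 1.118548.
  rho(1) = -0.169176 / 1.118548 = -0.1512.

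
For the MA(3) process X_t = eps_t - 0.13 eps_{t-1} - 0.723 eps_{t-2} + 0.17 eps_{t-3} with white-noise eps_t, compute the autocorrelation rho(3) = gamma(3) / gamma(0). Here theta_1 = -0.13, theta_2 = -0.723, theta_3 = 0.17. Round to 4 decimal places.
\rho(3) = 0.1084

For an MA(q) process with theta_0 = 1, the autocovariance is
  gamma(k) = sigma^2 * sum_{i=0..q-k} theta_i * theta_{i+k},
and rho(k) = gamma(k) / gamma(0). Sigma^2 cancels.
  numerator   = (1)*(0.17) = 0.17.
  denominator = (1)^2 + (-0.13)^2 + (-0.723)^2 + (0.17)^2 = 1.568529.
  rho(3) = 0.17 / 1.568529 = 0.1084.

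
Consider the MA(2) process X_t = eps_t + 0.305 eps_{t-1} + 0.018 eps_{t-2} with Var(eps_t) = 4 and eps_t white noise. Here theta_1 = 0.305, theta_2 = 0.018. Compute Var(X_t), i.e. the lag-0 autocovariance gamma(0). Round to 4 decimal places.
\gamma(0) = 4.3734

For an MA(q) process X_t = eps_t + sum_i theta_i eps_{t-i} with
Var(eps_t) = sigma^2, the variance is
  gamma(0) = sigma^2 * (1 + sum_i theta_i^2).
  sum_i theta_i^2 = (0.305)^2 + (0.018)^2 = 0.093025 + 0.000324 = 0.093349.
  gamma(0) = 4 * (1 + 0.093349) = 4 * 1.093349 = 4.373396, which rounds to 4.3734.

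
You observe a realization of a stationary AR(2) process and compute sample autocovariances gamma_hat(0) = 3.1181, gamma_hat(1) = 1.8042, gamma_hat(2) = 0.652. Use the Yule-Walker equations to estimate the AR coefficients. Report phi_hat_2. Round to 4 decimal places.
\hat\phi_{2} = -0.1890

The Yule-Walker equations for an AR(p) process read, in matrix form,
  Gamma_p phi = r_p,   with   (Gamma_p)_{ij} = gamma(|i - j|),
                       (r_p)_i = gamma(i),   i,j = 1..p.
Substitute the sample gammas (Toeplitz matrix and right-hand side of size 2):
  Gamma_p = [[3.1181, 1.8042], [1.8042, 3.1181]]
  r_p     = [1.8042, 0.652]
Written out:
  3.1181 phi_1 + 1.8042 phi_2 = 1.8042
  1.8042 phi_1 + 3.1181 phi_2 = 0.652
Solve by Cramer's rule:
  det = gamma(0)^2 - gamma(1)^2 = (3.1181)^2 - (1.8042)^2 = 9.72254761 - 3.25513764 = 6.46740997
  phi_hat_1 = [gamma(1) gamma(0) - gamma(1) gamma(2)] / det = [(1.8042)(3.1181) - (1.8042)(0.652)] / 6.46740997 = 4.44933762 / 6.46740997 = 0.688
  phi_hat_2 = [gamma(0) gamma(2) - gamma(1)^2] / det = [(3.1181)(0.652) - (1.8042)^2] / 6.46740997 = -1.22213644 / 6.46740997 = -0.189
So phi_hat = [0.6880, -0.1890].
Therefore phi_hat_2 = -0.1890.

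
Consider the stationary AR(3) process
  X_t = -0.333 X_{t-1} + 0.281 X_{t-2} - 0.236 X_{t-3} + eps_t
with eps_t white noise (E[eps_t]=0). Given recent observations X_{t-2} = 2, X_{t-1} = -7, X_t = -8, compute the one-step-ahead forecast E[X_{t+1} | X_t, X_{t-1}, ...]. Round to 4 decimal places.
E[X_{t+1} \mid \mathcal F_t] = 0.2250

For an AR(p) model X_t = c + sum_i phi_i X_{t-i} + eps_t, the
one-step-ahead conditional mean is
  E[X_{t+1} | X_t, ...] = c + sum_i phi_i X_{t+1-i}.
Substitute known values:
  E[X_{t+1} | ...] = (-0.333) * (-8) + (0.281) * (-7) + (-0.236) * (2)
                   = 0.2250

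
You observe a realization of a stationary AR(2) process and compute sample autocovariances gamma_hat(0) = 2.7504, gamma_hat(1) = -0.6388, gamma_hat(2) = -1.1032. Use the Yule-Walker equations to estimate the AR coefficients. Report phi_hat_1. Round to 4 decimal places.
\hat\phi_{1} = -0.3440

The Yule-Walker equations for an AR(p) process read, in matrix form,
  Gamma_p phi = r_p,   with   (Gamma_p)_{ij} = gamma(|i - j|),
                       (r_p)_i = gamma(i),   i,j = 1..p.
Substitute the sample gammas (Toeplitz matrix and right-hand side of size 2):
  Gamma_p = [[2.7504, -0.6388], [-0.6388, 2.7504]]
  r_p     = [-0.6388, -1.1032]
Written out:
  2.7504 phi_1 - 0.6388 phi_2 = -0.6388
  -0.6388 phi_1 + 2.7504 phi_2 = -1.1032
Solve by Cramer's rule:
  det = gamma(0)^2 - gamma(1)^2 = (2.7504)^2 - (-0.6388)^2 = 7.56470016 - 0.40806544 = 7.15663472
  phi_hat_1 = [gamma(1) gamma(0) - gamma(1) gamma(2)] / det = [(-0.6388)(2.7504) - (-0.6388)(-1.1032)] / 7.15663472 = -2.46167968 / 7.15663472 = -0.344
  phi_hat_2 = [gamma(0) gamma(2) - gamma(1)^2] / det = [(2.7504)(-1.1032) - (-0.6388)^2] / 7.15663472 = -3.44230672 / 7.15663472 = -0.481
So phi_hat = [-0.3440, -0.4810].
Therefore phi_hat_1 = -0.3440.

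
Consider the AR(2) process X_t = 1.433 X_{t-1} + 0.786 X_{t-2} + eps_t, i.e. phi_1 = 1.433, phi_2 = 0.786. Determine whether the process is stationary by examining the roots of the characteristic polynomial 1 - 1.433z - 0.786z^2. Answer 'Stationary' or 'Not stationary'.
\text{Not stationary}

The AR(p) characteristic polynomial is P(z) = 1 - 1.433z - 0.786z^2.
Stationarity requires all roots to lie outside the unit circle, i.e. |z| > 1 for every root.
Set 1 + (-1.433) z + (-0.786) z^2 = 0, i.e. a z^2 + b z + c = 0 with a = -0.786, b = -1.433, c = 1.
Discriminant D = b^2 - 4ac = (-1.433)^2 - 4*(-0.786)*1 = 2.053489 - (-3.144) = 5.197489.
D >= 0, so the roots are real: z = (-b +/- sqrt(D)) / (2a) = (1.433 +/- 2.2798) / (-1.572).
  z_1 = (1.433 + 2.2798) / (-1.572) = -2.3618,   |z_1| = 2.3618.
  z_2 = (1.433 - 2.2798) / (-1.572) = 0.5387,   |z_2| = 0.5387.
Moduli of all roots: 2.3618, 0.5387.
All moduli strictly greater than 1? No.
Verdict: Not stationary.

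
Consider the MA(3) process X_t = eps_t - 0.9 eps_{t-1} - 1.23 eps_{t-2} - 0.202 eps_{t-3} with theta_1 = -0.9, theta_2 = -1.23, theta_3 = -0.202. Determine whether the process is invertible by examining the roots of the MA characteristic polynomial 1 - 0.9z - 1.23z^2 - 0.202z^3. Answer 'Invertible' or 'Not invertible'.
\text{Not invertible}

The MA(q) characteristic polynomial is P(z) = 1 - 0.9z - 1.23z^2 - 0.202z^3.
Invertibility requires all roots to lie outside the unit circle, i.e. |z| > 1 for every root.
Degree 3: look for a simple real root z0 first, then factor out (1 - z/z0) and solve the remaining quadratic.
Testing z0 = -5: P(-5) = 1 + (-0.9)(-5) + (-1.23)(-5)^2 + (-0.202)(-5)^3
  = 1 + (4.5) + (-30.75) + (25.25) = 0.  So z_0 = -5 is a root, |z_0| = 5.
Divide out the factor (1 + 0.2 z) = (1 - z/z0) (since 1/z0 = -0.2):
  P(z) = (1 + 0.2 z)(1 + (-1.1) z + (-1.01) z^2)
  [check: z-coef -1.1 - (-0.2) = -0.9; z^2-coef -1.01 - (-0.2)(-1.1) = -1.23; z^3-coef -(-0.2)(-1.01) = -0.202.]
Remaining roots from the quadratic factor 1 + (-1.1) z + (-1.01) z^2:
  Set 1 + (-1.1) z + (-1.01) z^2 = 0, i.e. a z^2 + b z + c = 0 with a = -1.01, b = -1.1, c = 1.
  Discriminant D = b^2 - 4ac = (-1.1)^2 - 4*(-1.01)*1 = 1.21 - (-4.04) = 5.25.
  D >= 0, so the roots are real: z = (-b +/- sqrt(D)) / (2a) = (1.1 +/- 2.291288) / (-2.02).
    z_1 = (1.1 + 2.291288) / (-2.02) = -1.6789,   |z_1| = 1.6789.
    z_2 = (1.1 - 2.291288) / (-2.02) = 0.5897,   |z_2| = 0.5897.
Moduli of all roots: 5.0000, 1.6789, 0.5897.
All moduli strictly greater than 1? No.
Verdict: Not invertible.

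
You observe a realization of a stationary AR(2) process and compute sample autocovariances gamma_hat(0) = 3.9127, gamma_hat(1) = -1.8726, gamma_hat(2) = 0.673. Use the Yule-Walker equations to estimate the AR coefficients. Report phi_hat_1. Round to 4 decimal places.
\hat\phi_{1} = -0.5140

The Yule-Walker equations for an AR(p) process read, in matrix form,
  Gamma_p phi = r_p,   with   (Gamma_p)_{ij} = gamma(|i - j|),
                       (r_p)_i = gamma(i),   i,j = 1..p.
Substitute the sample gammas (Toeplitz matrix and right-hand side of size 2):
  Gamma_p = [[3.9127, -1.8726], [-1.8726, 3.9127]]
  r_p     = [-1.8726, 0.673]
Written out:
  3.9127 phi_1 - 1.8726 phi_2 = -1.8726
  -1.8726 phi_1 + 3.9127 phi_2 = 0.673
Solve by Cramer's rule:
  det = gamma(0)^2 - gamma(1)^2 = (3.9127)^2 - (-1.8726)^2 = 15.30922129 - 3.50663076 = 11.80259053
  phi_hat_1 = [gamma(1) gamma(0) - gamma(1) gamma(2)] / det = [(-1.8726)(3.9127) - (-1.8726)(0.673)] / 11.80259053 = -6.06666222 / 11.80259053 = -0.514
  phi_hat_2 = [gamma(0) gamma(2) - gamma(1)^2] / det = [(3.9127)(0.673) - (-1.8726)^2] / 11.80259053 = -0.87338366 / 11.80259053 = -0.074
So phi_hat = [-0.5140, -0.0740].
Therefore phi_hat_1 = -0.5140.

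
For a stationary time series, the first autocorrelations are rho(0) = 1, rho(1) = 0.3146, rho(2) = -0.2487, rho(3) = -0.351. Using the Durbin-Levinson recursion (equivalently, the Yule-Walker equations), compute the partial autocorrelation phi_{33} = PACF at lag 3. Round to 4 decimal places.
\phi_{33} = -0.1580

The PACF at lag k is phi_{kk}, the last component of the solution
to the Yule-Walker system G_k phi = r_k where
  (G_k)_{ij} = rho(|i - j|), (r_k)_i = rho(i), i,j = 1..k.
Equivalently, Durbin-Levinson gives phi_{kk} iteratively:
  phi_{11} = rho(1)
  phi_{kk} = [rho(k) - sum_{j=1..k-1} phi_{k-1,j} rho(k-j)]
            / [1 - sum_{j=1..k-1} phi_{k-1,j} rho(j)],
  phi_{k,j} = phi_{k-1,j} - phi_{kk} phi_{k-1,k-j},  j = 1..k-1.
Step k = 1:
  phi_11 = rho(1) = 0.3146.
Step k = 2:
  phi_22 = [rho(2) - phi_11 rho(1)] / [1 - phi_11 rho(1)] = [-0.2487 - (0.3146)(0.3146)] / [1 - (0.3146)(0.3146)]
         = -0.34767316 / 0.90102684 = -0.385863.
  Update: phi_21 = phi_11 - phi_22 phi_11 = 0.3146 - (-0.385863)(0.3146) = 0.435993.
Step k = 3:
  phi_33 = [rho(3) - phi_21 rho(2) - phi_22 rho(1)] / [1 - phi_21 rho(1) - phi_22 rho(2)]
    numerator   = -0.351 - (0.435993)(-0.2487) - (-0.385863)(0.3146) = -0.12117606
    denominator = 1 - (0.435993)(0.3146) - (-0.385863)(-0.2487) = 0.76687254
  phi_33 = -0.12117606 / 0.76687254 = -0.158.
Therefore phi_{33} = -0.1580.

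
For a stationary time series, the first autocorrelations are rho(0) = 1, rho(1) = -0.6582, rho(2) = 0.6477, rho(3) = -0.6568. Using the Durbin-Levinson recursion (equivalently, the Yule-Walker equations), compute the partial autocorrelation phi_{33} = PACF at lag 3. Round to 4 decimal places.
\phi_{33} = -0.2939

The PACF at lag k is phi_{kk}, the last component of the solution
to the Yule-Walker system G_k phi = r_k where
  (G_k)_{ij} = rho(|i - j|), (r_k)_i = rho(i), i,j = 1..k.
Equivalently, Durbin-Levinson gives phi_{kk} iteratively:
  phi_{11} = rho(1)
  phi_{kk} = [rho(k) - sum_{j=1..k-1} phi_{k-1,j} rho(k-j)]
            / [1 - sum_{j=1..k-1} phi_{k-1,j} rho(j)],
  phi_{k,j} = phi_{k-1,j} - phi_{kk} phi_{k-1,k-j},  j = 1..k-1.
Step k = 1:
  phi_11 = rho(1) = -0.6582.
Step k = 2:
  phi_22 = [rho(2) - phi_11 rho(1)] / [1 - phi_11 rho(1)] = [0.6477 - (-0.6582)(-0.6582)] / [1 - (-0.6582)(-0.6582)]
         = 0.21447276 / 0.56677276 = 0.37841.
  Update: phi_21 = phi_11 - phi_22 phi_11 = -0.6582 - (0.37841)(-0.6582) = -0.40913.
Step k = 3:
  phi_33 = [rho(3) - phi_21 rho(2) - phi_22 rho(1)] / [1 - phi_21 rho(1) - phi_22 rho(2)]
    numerator   = -0.6568 - (-0.40913)(0.6477) - (0.37841)(-0.6582) = -0.14273657
    denominator = 1 - (-0.40913)(-0.6582) - (0.37841)(0.6477) = 0.48561402
  phi_33 = -0.14273657 / 0.48561402 = -0.2939.
Therefore phi_{33} = -0.2939.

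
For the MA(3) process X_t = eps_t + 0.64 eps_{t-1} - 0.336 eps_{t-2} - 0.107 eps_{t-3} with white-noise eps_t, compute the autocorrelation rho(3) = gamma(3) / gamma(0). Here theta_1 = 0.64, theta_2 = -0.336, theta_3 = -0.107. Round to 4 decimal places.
\rho(3) = -0.0698

For an MA(q) process with theta_0 = 1, the autocovariance is
  gamma(k) = sigma^2 * sum_{i=0..q-k} theta_i * theta_{i+k},
and rho(k) = gamma(k) / gamma(0). Sigma^2 cancels.
  numerator   = (1)*(-0.107) = -0.107.
  denominator = (1)^2 + (0.64)^2 + (-0.336)^2 + (-0.107)^2 = 1.533945.
  rho(3) = -0.107 / 1.533945 = -0.0698.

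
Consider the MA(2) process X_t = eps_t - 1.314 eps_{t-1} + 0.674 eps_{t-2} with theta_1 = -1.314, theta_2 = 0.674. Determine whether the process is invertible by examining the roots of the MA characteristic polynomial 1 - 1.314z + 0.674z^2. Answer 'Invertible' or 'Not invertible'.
\text{Invertible}

The MA(q) characteristic polynomial is P(z) = 1 - 1.314z + 0.674z^2.
Invertibility requires all roots to lie outside the unit circle, i.e. |z| > 1 for every root.
Set 1 + (-1.314) z + (0.674) z^2 = 0, i.e. a z^2 + b z + c = 0 with a = 0.674, b = -1.314, c = 1.
Discriminant D = b^2 - 4ac = (-1.314)^2 - 4*(0.674)*1 = 1.726596 - (2.696) = -0.969404.
D < 0, so the roots are the complex-conjugate pair z = (-b +/- i sqrt(-D)) / (2a) = 0.9748 +/- 0.7304i.
For a conjugate pair |z|^2 = z * conj(z) = (product of roots) = c/a = 1/(0.674) = 1.48368, so |z| = sqrt(1.48368) = 1.2181 for both roots.
Moduli of all roots: 1.2181, 1.2181.
All moduli strictly greater than 1? Yes.
Verdict: Invertible.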